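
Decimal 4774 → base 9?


Divide by 9 repeatedly:
4774 ÷ 9 = 530 remainder 4
530 ÷ 9 = 58 remainder 8
58 ÷ 9 = 6 remainder 4
6 ÷ 9 = 0 remainder 6
Reading remainders bottom-up:
= 6484


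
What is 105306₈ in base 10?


Positional values:
Position 0: 6 × 8^0 = 6
Position 1: 0 × 8^1 = 0
Position 2: 3 × 8^2 = 192
Position 3: 5 × 8^3 = 2560
Position 4: 0 × 8^4 = 0
Position 5: 1 × 8^5 = 32768
Sum = 6 + 0 + 192 + 2560 + 0 + 32768
= 35526


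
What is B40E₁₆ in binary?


Each hex digit → 4 binary bits:
  B = 1011
  4 = 0100
  0 = 0000
  E = 1110
Concatenate: 1011 0100 0000 1110
= 1011010000001110


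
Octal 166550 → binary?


Each octal digit → 3 binary bits:
  1 = 001
  6 = 110
  6 = 110
  5 = 101
  5 = 101
  0 = 000
Concatenate: 001 110 110 101 101 000
= 001110110101101000


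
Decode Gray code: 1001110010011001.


Gray code: 1001110010011001
MSB stays the same: 1
Each subsequent bit = prev_binary XOR current_gray:
  B[1] = 1 XOR 0 = 1
  B[2] = 1 XOR 0 = 1
  B[3] = 1 XOR 1 = 0
  B[4] = 0 XOR 1 = 1
  B[5] = 1 XOR 1 = 0
  B[6] = 0 XOR 0 = 0
  B[7] = 0 XOR 0 = 0
  B[8] = 0 XOR 1 = 1
  B[9] = 1 XOR 0 = 1
  B[10] = 1 XOR 0 = 1
  B[11] = 1 XOR 1 = 0
  B[12] = 0 XOR 1 = 1
  B[13] = 1 XOR 0 = 1
  B[14] = 1 XOR 0 = 1
  B[15] = 1 XOR 1 = 0
= 1110100011101110 (59630 decimal)


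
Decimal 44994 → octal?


Divide by 8 repeatedly:
44994 ÷ 8 = 5624 remainder 2
5624 ÷ 8 = 703 remainder 0
703 ÷ 8 = 87 remainder 7
87 ÷ 8 = 10 remainder 7
10 ÷ 8 = 1 remainder 2
1 ÷ 8 = 0 remainder 1
Reading remainders bottom-up:
= 0o127702


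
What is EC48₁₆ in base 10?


Positional values:
Position 0: 8 × 16^0 = 8 × 1 = 8
Position 1: 4 × 16^1 = 4 × 16 = 64
Position 2: C × 16^2 = 12 × 256 = 3072
Position 3: E × 16^3 = 14 × 4096 = 57344
Sum = 8 + 64 + 3072 + 57344
= 60488


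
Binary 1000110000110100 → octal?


Group into 3-bit groups: 001000110000110100
  001 = 1
  000 = 0
  110 = 6
  000 = 0
  110 = 6
  100 = 4
= 0o106064


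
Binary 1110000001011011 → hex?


Group into 4-bit nibbles: 1110000001011011
  1110 = E
  0000 = 0
  0101 = 5
  1011 = B
= 0xE05B


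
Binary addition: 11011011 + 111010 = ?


Align and add column by column (LSB to MSB, carry propagating):
  011011011
+ 000111010
  ---------
  col 0: 1 + 0 + 0 (carry in) = 1 → bit 1, carry out 0
  col 1: 1 + 1 + 0 (carry in) = 2 → bit 0, carry out 1
  col 2: 0 + 0 + 1 (carry in) = 1 → bit 1, carry out 0
  col 3: 1 + 1 + 0 (carry in) = 2 → bit 0, carry out 1
  col 4: 1 + 1 + 1 (carry in) = 3 → bit 1, carry out 1
  col 5: 0 + 1 + 1 (carry in) = 2 → bit 0, carry out 1
  col 6: 1 + 0 + 1 (carry in) = 2 → bit 0, carry out 1
  col 7: 1 + 0 + 1 (carry in) = 2 → bit 0, carry out 1
  col 8: 0 + 0 + 1 (carry in) = 1 → bit 1, carry out 0
Reading bits MSB→LSB: 100010101
Strip leading zeros: 100010101
= 100010101


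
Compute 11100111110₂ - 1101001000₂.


Align and subtract column by column (LSB to MSB, borrowing when needed):
  11100111110
- 01101001000
  -----------
  col 0: (0 - 0 borrow-in) - 0 → 0 - 0 = 0, borrow out 0
  col 1: (1 - 0 borrow-in) - 0 → 1 - 0 = 1, borrow out 0
  col 2: (1 - 0 borrow-in) - 0 → 1 - 0 = 1, borrow out 0
  col 3: (1 - 0 borrow-in) - 1 → 1 - 1 = 0, borrow out 0
  col 4: (1 - 0 borrow-in) - 0 → 1 - 0 = 1, borrow out 0
  col 5: (1 - 0 borrow-in) - 0 → 1 - 0 = 1, borrow out 0
  col 6: (0 - 0 borrow-in) - 1 → borrow from next column: (0+2) - 1 = 1, borrow out 1
  col 7: (0 - 1 borrow-in) - 0 → borrow from next column: (-1+2) - 0 = 1, borrow out 1
  col 8: (1 - 1 borrow-in) - 1 → borrow from next column: (0+2) - 1 = 1, borrow out 1
  col 9: (1 - 1 borrow-in) - 1 → borrow from next column: (0+2) - 1 = 1, borrow out 1
  col 10: (1 - 1 borrow-in) - 0 → 0 - 0 = 0, borrow out 0
Reading bits MSB→LSB: 01111110110
Strip leading zeros: 1111110110
= 1111110110


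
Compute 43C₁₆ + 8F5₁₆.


Align and add column by column (LSB to MSB, each column mod 16 with carry):
  043C
+ 08F5
  ----
  col 0: C(12) + 5(5) + 0 (carry in) = 17 → 1(1), carry out 1
  col 1: 3(3) + F(15) + 1 (carry in) = 19 → 3(3), carry out 1
  col 2: 4(4) + 8(8) + 1 (carry in) = 13 → D(13), carry out 0
  col 3: 0(0) + 0(0) + 0 (carry in) = 0 → 0(0), carry out 0
Reading digits MSB→LSB: 0D31
Strip leading zeros: D31
= 0xD31


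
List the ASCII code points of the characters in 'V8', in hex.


String: 'V8'  (2 characters)
Per-character ASCII lookup:
  'V': uppercase starts at 65: 'V' = 65 + 21 = 86 → 0x56
  '8': digits start at 48: '8' = 48 + 8 = 56 → 0x38
= 0x56 0x38


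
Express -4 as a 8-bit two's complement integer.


Original: 00000100
Step 1 - Invert all bits: 11111011
Step 2 - Add 1: 11111011 + 1
= 11111100 (represents -4)


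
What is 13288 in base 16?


Divide by 16 repeatedly:
13288 ÷ 16 = 830 remainder 8 (8)
830 ÷ 16 = 51 remainder 14 (E)
51 ÷ 16 = 3 remainder 3 (3)
3 ÷ 16 = 0 remainder 3 (3)
Reading remainders bottom-up:
= 0x33E8


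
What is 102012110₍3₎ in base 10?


Positional values (base 3):
  0 × 3^0 = 0 × 1 = 0
  1 × 3^1 = 1 × 3 = 3
  1 × 3^2 = 1 × 9 = 9
  2 × 3^3 = 2 × 27 = 54
  1 × 3^4 = 1 × 81 = 81
  0 × 3^5 = 0 × 243 = 0
  2 × 3^6 = 2 × 729 = 1458
  0 × 3^7 = 0 × 2187 = 0
  1 × 3^8 = 1 × 6561 = 6561
Sum = 0 + 3 + 9 + 54 + 81 + 0 + 1458 + 0 + 6561
= 8166


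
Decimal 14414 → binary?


Divide by 2 repeatedly:
14414 ÷ 2 = 7207 remainder 0
7207 ÷ 2 = 3603 remainder 1
3603 ÷ 2 = 1801 remainder 1
1801 ÷ 2 = 900 remainder 1
900 ÷ 2 = 450 remainder 0
450 ÷ 2 = 225 remainder 0
225 ÷ 2 = 112 remainder 1
112 ÷ 2 = 56 remainder 0
56 ÷ 2 = 28 remainder 0
28 ÷ 2 = 14 remainder 0
14 ÷ 2 = 7 remainder 0
7 ÷ 2 = 3 remainder 1
3 ÷ 2 = 1 remainder 1
1 ÷ 2 = 0 remainder 1
Reading remainders bottom-up:
= 11100001001110


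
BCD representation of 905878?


Each digit → 4-bit binary:
  9 → 1001
  0 → 0000
  5 → 0101
  8 → 1000
  7 → 0111
  8 → 1000
= 1001 0000 0101 1000 0111 1000


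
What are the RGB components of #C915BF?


Hex: #C915BF
R = C9₁₆ = 201
G = 15₁₆ = 21
B = BF₁₆ = 191
= RGB(201, 21, 191)


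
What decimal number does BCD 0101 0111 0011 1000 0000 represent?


Each 4-bit group → digit:
  0101 → 5
  0111 → 7
  0011 → 3
  1000 → 8
  0000 → 0
= 57380


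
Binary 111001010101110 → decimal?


Positional values:
Bit 1: 1 × 2^1 = 2
Bit 2: 1 × 2^2 = 4
Bit 3: 1 × 2^3 = 8
Bit 5: 1 × 2^5 = 32
Bit 7: 1 × 2^7 = 128
Bit 9: 1 × 2^9 = 512
Bit 12: 1 × 2^12 = 4096
Bit 13: 1 × 2^13 = 8192
Bit 14: 1 × 2^14 = 16384
Sum = 2 + 4 + 8 + 32 + 128 + 512 + 4096 + 8192 + 16384
= 29358


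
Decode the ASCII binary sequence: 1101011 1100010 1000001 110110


Codes (binary): 1101011 1100010 1000001 110110
Per-code ASCII lookup:
  1101011 = 107  (range 97-122: lowercase, 107 - 97 = 10) → 'k'
  1100010 = 98  (range 97-122: lowercase, 98 - 97 = 1) → 'b'
  1000001 = 65  (range 65-90: uppercase, 65 - 65 = 0) → 'A'
  110110 = 54  (range 48-57: digits, 54 - 48 = 6) → '6'
= 'kbA6'


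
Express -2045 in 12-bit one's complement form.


Original: 011111111101
Invert all bits:
  bit 0: 0 → 1
  bit 1: 1 → 0
  bit 2: 1 → 0
  bit 3: 1 → 0
  bit 4: 1 → 0
  bit 5: 1 → 0
  bit 6: 1 → 0
  bit 7: 1 → 0
  bit 8: 1 → 0
  bit 9: 1 → 0
  bit 10: 0 → 1
  bit 11: 1 → 0
= 100000000010


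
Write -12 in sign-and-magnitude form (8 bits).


Sign bit: 1 (negative)
Magnitude: 12 = 0001100
= 10001100


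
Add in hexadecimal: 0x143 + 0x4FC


Align and add column by column (LSB to MSB, each column mod 16 with carry):
  0143
+ 04FC
  ----
  col 0: 3(3) + C(12) + 0 (carry in) = 15 → F(15), carry out 0
  col 1: 4(4) + F(15) + 0 (carry in) = 19 → 3(3), carry out 1
  col 2: 1(1) + 4(4) + 1 (carry in) = 6 → 6(6), carry out 0
  col 3: 0(0) + 0(0) + 0 (carry in) = 0 → 0(0), carry out 0
Reading digits MSB→LSB: 063F
Strip leading zeros: 63F
= 0x63F


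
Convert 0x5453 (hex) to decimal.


Positional values:
Position 0: 3 × 16^0 = 3 × 1 = 3
Position 1: 5 × 16^1 = 5 × 16 = 80
Position 2: 4 × 16^2 = 4 × 256 = 1024
Position 3: 5 × 16^3 = 5 × 4096 = 20480
Sum = 3 + 80 + 1024 + 20480
= 21587


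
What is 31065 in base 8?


Divide by 8 repeatedly:
31065 ÷ 8 = 3883 remainder 1
3883 ÷ 8 = 485 remainder 3
485 ÷ 8 = 60 remainder 5
60 ÷ 8 = 7 remainder 4
7 ÷ 8 = 0 remainder 7
Reading remainders bottom-up:
= 0o74531


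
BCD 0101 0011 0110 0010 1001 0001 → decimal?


Each 4-bit group → digit:
  0101 → 5
  0011 → 3
  0110 → 6
  0010 → 2
  1001 → 9
  0001 → 1
= 536291


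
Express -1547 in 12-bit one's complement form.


Original: 011000001011
Invert all bits:
  bit 0: 0 → 1
  bit 1: 1 → 0
  bit 2: 1 → 0
  bit 3: 0 → 1
  bit 4: 0 → 1
  bit 5: 0 → 1
  bit 6: 0 → 1
  bit 7: 0 → 1
  bit 8: 1 → 0
  bit 9: 0 → 1
  bit 10: 1 → 0
  bit 11: 1 → 0
= 100111110100


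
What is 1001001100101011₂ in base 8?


Group into 3-bit groups: 001001001100101011
  001 = 1
  001 = 1
  001 = 1
  100 = 4
  101 = 5
  011 = 3
= 0o111453


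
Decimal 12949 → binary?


Divide by 2 repeatedly:
12949 ÷ 2 = 6474 remainder 1
6474 ÷ 2 = 3237 remainder 0
3237 ÷ 2 = 1618 remainder 1
1618 ÷ 2 = 809 remainder 0
809 ÷ 2 = 404 remainder 1
404 ÷ 2 = 202 remainder 0
202 ÷ 2 = 101 remainder 0
101 ÷ 2 = 50 remainder 1
50 ÷ 2 = 25 remainder 0
25 ÷ 2 = 12 remainder 1
12 ÷ 2 = 6 remainder 0
6 ÷ 2 = 3 remainder 0
3 ÷ 2 = 1 remainder 1
1 ÷ 2 = 0 remainder 1
Reading remainders bottom-up:
= 11001010010101


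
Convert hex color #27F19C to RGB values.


Hex: #27F19C
R = 27₁₆ = 39
G = F1₁₆ = 241
B = 9C₁₆ = 156
= RGB(39, 241, 156)


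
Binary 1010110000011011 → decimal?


Positional values:
Bit 0: 1 × 2^0 = 1
Bit 1: 1 × 2^1 = 2
Bit 3: 1 × 2^3 = 8
Bit 4: 1 × 2^4 = 16
Bit 10: 1 × 2^10 = 1024
Bit 11: 1 × 2^11 = 2048
Bit 13: 1 × 2^13 = 8192
Bit 15: 1 × 2^15 = 32768
Sum = 1 + 2 + 8 + 16 + 1024 + 2048 + 8192 + 32768
= 44059


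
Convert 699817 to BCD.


Each digit → 4-bit binary:
  6 → 0110
  9 → 1001
  9 → 1001
  8 → 1000
  1 → 0001
  7 → 0111
= 0110 1001 1001 1000 0001 0111


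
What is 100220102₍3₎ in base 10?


Positional values (base 3):
  2 × 3^0 = 2 × 1 = 2
  0 × 3^1 = 0 × 3 = 0
  1 × 3^2 = 1 × 9 = 9
  0 × 3^3 = 0 × 27 = 0
  2 × 3^4 = 2 × 81 = 162
  2 × 3^5 = 2 × 243 = 486
  0 × 3^6 = 0 × 729 = 0
  0 × 3^7 = 0 × 2187 = 0
  1 × 3^8 = 1 × 6561 = 6561
Sum = 2 + 0 + 9 + 0 + 162 + 486 + 0 + 0 + 6561
= 7220


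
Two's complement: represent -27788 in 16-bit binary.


Original: 0110110010001100
Step 1 - Invert all bits: 1001001101110011
Step 2 - Add 1: 1001001101110011 + 1
= 1001001101110100 (represents -27788)


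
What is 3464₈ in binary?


Each octal digit → 3 binary bits:
  3 = 011
  4 = 100
  6 = 110
  4 = 100
Concatenate: 011 100 110 100
= 011100110100


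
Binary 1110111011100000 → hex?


Group into 4-bit nibbles: 1110111011100000
  1110 = E
  1110 = E
  1110 = E
  0000 = 0
= 0xEEE0


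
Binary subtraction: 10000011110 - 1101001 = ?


Align and subtract column by column (LSB to MSB, borrowing when needed):
  10000011110
- 00001101001
  -----------
  col 0: (0 - 0 borrow-in) - 1 → borrow from next column: (0+2) - 1 = 1, borrow out 1
  col 1: (1 - 1 borrow-in) - 0 → 0 - 0 = 0, borrow out 0
  col 2: (1 - 0 borrow-in) - 0 → 1 - 0 = 1, borrow out 0
  col 3: (1 - 0 borrow-in) - 1 → 1 - 1 = 0, borrow out 0
  col 4: (1 - 0 borrow-in) - 0 → 1 - 0 = 1, borrow out 0
  col 5: (0 - 0 borrow-in) - 1 → borrow from next column: (0+2) - 1 = 1, borrow out 1
  col 6: (0 - 1 borrow-in) - 1 → borrow from next column: (-1+2) - 1 = 0, borrow out 1
  col 7: (0 - 1 borrow-in) - 0 → borrow from next column: (-1+2) - 0 = 1, borrow out 1
  col 8: (0 - 1 borrow-in) - 0 → borrow from next column: (-1+2) - 0 = 1, borrow out 1
  col 9: (0 - 1 borrow-in) - 0 → borrow from next column: (-1+2) - 0 = 1, borrow out 1
  col 10: (1 - 1 borrow-in) - 0 → 0 - 0 = 0, borrow out 0
Reading bits MSB→LSB: 01110110101
Strip leading zeros: 1110110101
= 1110110101


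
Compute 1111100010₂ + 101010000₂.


Align and add column by column (LSB to MSB, carry propagating):
  01111100010
+ 00101010000
  -----------
  col 0: 0 + 0 + 0 (carry in) = 0 → bit 0, carry out 0
  col 1: 1 + 0 + 0 (carry in) = 1 → bit 1, carry out 0
  col 2: 0 + 0 + 0 (carry in) = 0 → bit 0, carry out 0
  col 3: 0 + 0 + 0 (carry in) = 0 → bit 0, carry out 0
  col 4: 0 + 1 + 0 (carry in) = 1 → bit 1, carry out 0
  col 5: 1 + 0 + 0 (carry in) = 1 → bit 1, carry out 0
  col 6: 1 + 1 + 0 (carry in) = 2 → bit 0, carry out 1
  col 7: 1 + 0 + 1 (carry in) = 2 → bit 0, carry out 1
  col 8: 1 + 1 + 1 (carry in) = 3 → bit 1, carry out 1
  col 9: 1 + 0 + 1 (carry in) = 2 → bit 0, carry out 1
  col 10: 0 + 0 + 1 (carry in) = 1 → bit 1, carry out 0
Reading bits MSB→LSB: 10100110010
Strip leading zeros: 10100110010
= 10100110010


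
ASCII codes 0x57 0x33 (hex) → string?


Codes (hex): 0x57 0x33
Per-code ASCII lookup:
  0x57 = 87  (range 65-90: uppercase, 87 - 65 = 22) → 'W'
  0x33 = 51  (range 48-57: digits, 51 - 48 = 3) → '3'
= 'W3'


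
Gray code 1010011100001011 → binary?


Gray code: 1010011100001011
MSB stays the same: 1
Each subsequent bit = prev_binary XOR current_gray:
  B[1] = 1 XOR 0 = 1
  B[2] = 1 XOR 1 = 0
  B[3] = 0 XOR 0 = 0
  B[4] = 0 XOR 0 = 0
  B[5] = 0 XOR 1 = 1
  B[6] = 1 XOR 1 = 0
  B[7] = 0 XOR 1 = 1
  B[8] = 1 XOR 0 = 1
  B[9] = 1 XOR 0 = 1
  B[10] = 1 XOR 0 = 1
  B[11] = 1 XOR 0 = 1
  B[12] = 1 XOR 1 = 0
  B[13] = 0 XOR 0 = 0
  B[14] = 0 XOR 1 = 1
  B[15] = 1 XOR 1 = 0
= 1100010111110010 (50674 decimal)


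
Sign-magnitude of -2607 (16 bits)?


Sign bit: 1 (negative)
Magnitude: 2607 = 000101000101111
= 1000101000101111


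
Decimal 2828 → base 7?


Divide by 7 repeatedly:
2828 ÷ 7 = 404 remainder 0
404 ÷ 7 = 57 remainder 5
57 ÷ 7 = 8 remainder 1
8 ÷ 7 = 1 remainder 1
1 ÷ 7 = 0 remainder 1
Reading remainders bottom-up:
= 11150


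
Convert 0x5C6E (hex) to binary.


Each hex digit → 4 binary bits:
  5 = 0101
  C = 1100
  6 = 0110
  E = 1110
Concatenate: 0101 1100 0110 1110
= 0101110001101110


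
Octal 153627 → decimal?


Positional values:
Position 0: 7 × 8^0 = 7
Position 1: 2 × 8^1 = 16
Position 2: 6 × 8^2 = 384
Position 3: 3 × 8^3 = 1536
Position 4: 5 × 8^4 = 20480
Position 5: 1 × 8^5 = 32768
Sum = 7 + 16 + 384 + 1536 + 20480 + 32768
= 55191


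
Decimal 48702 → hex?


Divide by 16 repeatedly:
48702 ÷ 16 = 3043 remainder 14 (E)
3043 ÷ 16 = 190 remainder 3 (3)
190 ÷ 16 = 11 remainder 14 (E)
11 ÷ 16 = 0 remainder 11 (B)
Reading remainders bottom-up:
= 0xBE3E


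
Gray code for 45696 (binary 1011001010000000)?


Binary: 1011001010000000
Gray code: G = B XOR (B >> 1)
B >> 1 = 0101100101000000
1011001010000000 XOR 0101100101000000:
  1 XOR 0 = 1
  0 XOR 1 = 1
  1 XOR 0 = 1
  1 XOR 1 = 0
  0 XOR 1 = 1
  0 XOR 0 = 0
  1 XOR 0 = 1
  0 XOR 1 = 1
  1 XOR 0 = 1
  0 XOR 1 = 1
  0 XOR 0 = 0
  0 XOR 0 = 0
  0 XOR 0 = 0
  0 XOR 0 = 0
  0 XOR 0 = 0
  0 XOR 0 = 0
= 1110101111000000


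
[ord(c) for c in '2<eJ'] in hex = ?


String: '2<eJ'  (4 characters)
Per-character ASCII lookup:
  '2': digits start at 48: '2' = 48 + 2 = 50 → 0x32
  '<': special character: '<' = 60 → 0x3C
  'e': lowercase starts at 97: 'e' = 97 + 4 = 101 → 0x65
  'J': uppercase starts at 65: 'J' = 65 + 9 = 74 → 0x4A
= 0x32 0x3C 0x65 0x4A


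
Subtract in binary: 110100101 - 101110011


Align and subtract column by column (LSB to MSB, borrowing when needed):
  110100101
- 101110011
  ---------
  col 0: (1 - 0 borrow-in) - 1 → 1 - 1 = 0, borrow out 0
  col 1: (0 - 0 borrow-in) - 1 → borrow from next column: (0+2) - 1 = 1, borrow out 1
  col 2: (1 - 1 borrow-in) - 0 → 0 - 0 = 0, borrow out 0
  col 3: (0 - 0 borrow-in) - 0 → 0 - 0 = 0, borrow out 0
  col 4: (0 - 0 borrow-in) - 1 → borrow from next column: (0+2) - 1 = 1, borrow out 1
  col 5: (1 - 1 borrow-in) - 1 → borrow from next column: (0+2) - 1 = 1, borrow out 1
  col 6: (0 - 1 borrow-in) - 1 → borrow from next column: (-1+2) - 1 = 0, borrow out 1
  col 7: (1 - 1 borrow-in) - 0 → 0 - 0 = 0, borrow out 0
  col 8: (1 - 0 borrow-in) - 1 → 1 - 1 = 0, borrow out 0
Reading bits MSB→LSB: 000110010
Strip leading zeros: 110010
= 110010


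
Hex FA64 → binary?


Each hex digit → 4 binary bits:
  F = 1111
  A = 1010
  6 = 0110
  4 = 0100
Concatenate: 1111 1010 0110 0100
= 1111101001100100


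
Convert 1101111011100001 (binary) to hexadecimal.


Group into 4-bit nibbles: 1101111011100001
  1101 = D
  1110 = E
  1110 = E
  0001 = 1
= 0xDEE1


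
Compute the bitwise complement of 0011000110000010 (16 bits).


Original: 0011000110000010
Invert all bits:
  bit 0: 0 → 1
  bit 1: 0 → 1
  bit 2: 1 → 0
  bit 3: 1 → 0
  bit 4: 0 → 1
  bit 5: 0 → 1
  bit 6: 0 → 1
  bit 7: 1 → 0
  bit 8: 1 → 0
  bit 9: 0 → 1
  bit 10: 0 → 1
  bit 11: 0 → 1
  bit 12: 0 → 1
  bit 13: 0 → 1
  bit 14: 1 → 0
  bit 15: 0 → 1
= 1100111001111101


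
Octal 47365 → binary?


Each octal digit → 3 binary bits:
  4 = 100
  7 = 111
  3 = 011
  6 = 110
  5 = 101
Concatenate: 100 111 011 110 101
= 100111011110101


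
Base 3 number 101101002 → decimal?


Positional values (base 3):
  2 × 3^0 = 2 × 1 = 2
  0 × 3^1 = 0 × 3 = 0
  0 × 3^2 = 0 × 9 = 0
  1 × 3^3 = 1 × 27 = 27
  0 × 3^4 = 0 × 81 = 0
  1 × 3^5 = 1 × 243 = 243
  1 × 3^6 = 1 × 729 = 729
  0 × 3^7 = 0 × 2187 = 0
  1 × 3^8 = 1 × 6561 = 6561
Sum = 2 + 0 + 0 + 27 + 0 + 243 + 729 + 0 + 6561
= 7562


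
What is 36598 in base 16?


Divide by 16 repeatedly:
36598 ÷ 16 = 2287 remainder 6 (6)
2287 ÷ 16 = 142 remainder 15 (F)
142 ÷ 16 = 8 remainder 14 (E)
8 ÷ 16 = 0 remainder 8 (8)
Reading remainders bottom-up:
= 0x8EF6


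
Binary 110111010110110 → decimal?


Positional values:
Bit 1: 1 × 2^1 = 2
Bit 2: 1 × 2^2 = 4
Bit 4: 1 × 2^4 = 16
Bit 5: 1 × 2^5 = 32
Bit 7: 1 × 2^7 = 128
Bit 9: 1 × 2^9 = 512
Bit 10: 1 × 2^10 = 1024
Bit 11: 1 × 2^11 = 2048
Bit 13: 1 × 2^13 = 8192
Bit 14: 1 × 2^14 = 16384
Sum = 2 + 4 + 16 + 32 + 128 + 512 + 1024 + 2048 + 8192 + 16384
= 28342


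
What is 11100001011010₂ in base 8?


Group into 3-bit groups: 011100001011010
  011 = 3
  100 = 4
  001 = 1
  011 = 3
  010 = 2
= 0o34132


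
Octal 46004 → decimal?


Positional values:
Position 0: 4 × 8^0 = 4
Position 1: 0 × 8^1 = 0
Position 2: 0 × 8^2 = 0
Position 3: 6 × 8^3 = 3072
Position 4: 4 × 8^4 = 16384
Sum = 4 + 0 + 0 + 3072 + 16384
= 19460


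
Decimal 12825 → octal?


Divide by 8 repeatedly:
12825 ÷ 8 = 1603 remainder 1
1603 ÷ 8 = 200 remainder 3
200 ÷ 8 = 25 remainder 0
25 ÷ 8 = 3 remainder 1
3 ÷ 8 = 0 remainder 3
Reading remainders bottom-up:
= 0o31031


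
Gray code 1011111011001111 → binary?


Gray code: 1011111011001111
MSB stays the same: 1
Each subsequent bit = prev_binary XOR current_gray:
  B[1] = 1 XOR 0 = 1
  B[2] = 1 XOR 1 = 0
  B[3] = 0 XOR 1 = 1
  B[4] = 1 XOR 1 = 0
  B[5] = 0 XOR 1 = 1
  B[6] = 1 XOR 1 = 0
  B[7] = 0 XOR 0 = 0
  B[8] = 0 XOR 1 = 1
  B[9] = 1 XOR 1 = 0
  B[10] = 0 XOR 0 = 0
  B[11] = 0 XOR 0 = 0
  B[12] = 0 XOR 1 = 1
  B[13] = 1 XOR 1 = 0
  B[14] = 0 XOR 1 = 1
  B[15] = 1 XOR 1 = 0
= 1101010010001010 (54410 decimal)


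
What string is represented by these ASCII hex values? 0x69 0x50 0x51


Codes (hex): 0x69 0x50 0x51
Per-code ASCII lookup:
  0x69 = 105  (range 97-122: lowercase, 105 - 97 = 8) → 'i'
  0x50 = 80  (range 65-90: uppercase, 80 - 65 = 15) → 'P'
  0x51 = 81  (range 65-90: uppercase, 81 - 65 = 16) → 'Q'
= 'iPQ'


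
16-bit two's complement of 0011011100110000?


Original: 0011011100110000
Step 1 - Invert all bits: 1100100011001111
Step 2 - Add 1: 1100100011001111 + 1
= 1100100011010000 (represents -14128)


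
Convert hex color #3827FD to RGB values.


Hex: #3827FD
R = 38₁₆ = 56
G = 27₁₆ = 39
B = FD₁₆ = 253
= RGB(56, 39, 253)


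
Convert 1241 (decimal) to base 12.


Divide by 12 repeatedly:
1241 ÷ 12 = 103 remainder 5
103 ÷ 12 = 8 remainder 7
8 ÷ 12 = 0 remainder 8
Reading remainders bottom-up:
= 875


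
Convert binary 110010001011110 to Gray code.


Binary: 110010001011110
Gray code: G = B XOR (B >> 1)
B >> 1 = 011001000101111
110010001011110 XOR 011001000101111:
  1 XOR 0 = 1
  1 XOR 1 = 0
  0 XOR 1 = 1
  0 XOR 0 = 0
  1 XOR 0 = 1
  0 XOR 1 = 1
  0 XOR 0 = 0
  0 XOR 0 = 0
  1 XOR 0 = 1
  0 XOR 1 = 1
  1 XOR 0 = 1
  1 XOR 1 = 0
  1 XOR 1 = 0
  1 XOR 1 = 0
  0 XOR 1 = 1
= 101011001110001


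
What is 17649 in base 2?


Divide by 2 repeatedly:
17649 ÷ 2 = 8824 remainder 1
8824 ÷ 2 = 4412 remainder 0
4412 ÷ 2 = 2206 remainder 0
2206 ÷ 2 = 1103 remainder 0
1103 ÷ 2 = 551 remainder 1
551 ÷ 2 = 275 remainder 1
275 ÷ 2 = 137 remainder 1
137 ÷ 2 = 68 remainder 1
68 ÷ 2 = 34 remainder 0
34 ÷ 2 = 17 remainder 0
17 ÷ 2 = 8 remainder 1
8 ÷ 2 = 4 remainder 0
4 ÷ 2 = 2 remainder 0
2 ÷ 2 = 1 remainder 0
1 ÷ 2 = 0 remainder 1
Reading remainders bottom-up:
= 100010011110001


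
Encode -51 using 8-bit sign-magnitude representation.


Sign bit: 1 (negative)
Magnitude: 51 = 0110011
= 10110011


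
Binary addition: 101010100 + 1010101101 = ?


Align and add column by column (LSB to MSB, carry propagating):
  00101010100
+ 01010101101
  -----------
  col 0: 0 + 1 + 0 (carry in) = 1 → bit 1, carry out 0
  col 1: 0 + 0 + 0 (carry in) = 0 → bit 0, carry out 0
  col 2: 1 + 1 + 0 (carry in) = 2 → bit 0, carry out 1
  col 3: 0 + 1 + 1 (carry in) = 2 → bit 0, carry out 1
  col 4: 1 + 0 + 1 (carry in) = 2 → bit 0, carry out 1
  col 5: 0 + 1 + 1 (carry in) = 2 → bit 0, carry out 1
  col 6: 1 + 0 + 1 (carry in) = 2 → bit 0, carry out 1
  col 7: 0 + 1 + 1 (carry in) = 2 → bit 0, carry out 1
  col 8: 1 + 0 + 1 (carry in) = 2 → bit 0, carry out 1
  col 9: 0 + 1 + 1 (carry in) = 2 → bit 0, carry out 1
  col 10: 0 + 0 + 1 (carry in) = 1 → bit 1, carry out 0
Reading bits MSB→LSB: 10000000001
Strip leading zeros: 10000000001
= 10000000001


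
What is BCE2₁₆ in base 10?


Positional values:
Position 0: 2 × 16^0 = 2 × 1 = 2
Position 1: E × 16^1 = 14 × 16 = 224
Position 2: C × 16^2 = 12 × 256 = 3072
Position 3: B × 16^3 = 11 × 4096 = 45056
Sum = 2 + 224 + 3072 + 45056
= 48354


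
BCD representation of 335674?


Each digit → 4-bit binary:
  3 → 0011
  3 → 0011
  5 → 0101
  6 → 0110
  7 → 0111
  4 → 0100
= 0011 0011 0101 0110 0111 0100


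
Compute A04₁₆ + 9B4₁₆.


Align and add column by column (LSB to MSB, each column mod 16 with carry):
  0A04
+ 09B4
  ----
  col 0: 4(4) + 4(4) + 0 (carry in) = 8 → 8(8), carry out 0
  col 1: 0(0) + B(11) + 0 (carry in) = 11 → B(11), carry out 0
  col 2: A(10) + 9(9) + 0 (carry in) = 19 → 3(3), carry out 1
  col 3: 0(0) + 0(0) + 1 (carry in) = 1 → 1(1), carry out 0
Reading digits MSB→LSB: 13B8
Strip leading zeros: 13B8
= 0x13B8


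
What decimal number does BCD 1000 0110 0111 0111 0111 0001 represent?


Each 4-bit group → digit:
  1000 → 8
  0110 → 6
  0111 → 7
  0111 → 7
  0111 → 7
  0001 → 1
= 867771


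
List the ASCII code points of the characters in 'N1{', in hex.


String: 'N1{'  (3 characters)
Per-character ASCII lookup:
  'N': uppercase starts at 65: 'N' = 65 + 13 = 78 → 0x4E
  '1': digits start at 48: '1' = 48 + 1 = 49 → 0x31
  '{': special character: '{' = 123 → 0x7B
= 0x4E 0x31 0x7B


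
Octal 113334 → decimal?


Positional values:
Position 0: 4 × 8^0 = 4
Position 1: 3 × 8^1 = 24
Position 2: 3 × 8^2 = 192
Position 3: 3 × 8^3 = 1536
Position 4: 1 × 8^4 = 4096
Position 5: 1 × 8^5 = 32768
Sum = 4 + 24 + 192 + 1536 + 4096 + 32768
= 38620


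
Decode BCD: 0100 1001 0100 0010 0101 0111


Each 4-bit group → digit:
  0100 → 4
  1001 → 9
  0100 → 4
  0010 → 2
  0101 → 5
  0111 → 7
= 494257


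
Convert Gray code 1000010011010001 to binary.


Gray code: 1000010011010001
MSB stays the same: 1
Each subsequent bit = prev_binary XOR current_gray:
  B[1] = 1 XOR 0 = 1
  B[2] = 1 XOR 0 = 1
  B[3] = 1 XOR 0 = 1
  B[4] = 1 XOR 0 = 1
  B[5] = 1 XOR 1 = 0
  B[6] = 0 XOR 0 = 0
  B[7] = 0 XOR 0 = 0
  B[8] = 0 XOR 1 = 1
  B[9] = 1 XOR 1 = 0
  B[10] = 0 XOR 0 = 0
  B[11] = 0 XOR 1 = 1
  B[12] = 1 XOR 0 = 1
  B[13] = 1 XOR 0 = 1
  B[14] = 1 XOR 0 = 1
  B[15] = 1 XOR 1 = 0
= 1111100010011110 (63646 decimal)


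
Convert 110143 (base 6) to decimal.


Positional values (base 6):
  3 × 6^0 = 3 × 1 = 3
  4 × 6^1 = 4 × 6 = 24
  1 × 6^2 = 1 × 36 = 36
  0 × 6^3 = 0 × 216 = 0
  1 × 6^4 = 1 × 1296 = 1296
  1 × 6^5 = 1 × 7776 = 7776
Sum = 3 + 24 + 36 + 0 + 1296 + 7776
= 9135


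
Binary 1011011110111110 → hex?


Group into 4-bit nibbles: 1011011110111110
  1011 = B
  0111 = 7
  1011 = B
  1110 = E
= 0xB7BE


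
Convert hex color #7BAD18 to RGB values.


Hex: #7BAD18
R = 7B₁₆ = 123
G = AD₁₆ = 173
B = 18₁₆ = 24
= RGB(123, 173, 24)


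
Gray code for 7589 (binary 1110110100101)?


Binary: 1110110100101
Gray code: G = B XOR (B >> 1)
B >> 1 = 0111011010010
1110110100101 XOR 0111011010010:
  1 XOR 0 = 1
  1 XOR 1 = 0
  1 XOR 1 = 0
  0 XOR 1 = 1
  1 XOR 0 = 1
  1 XOR 1 = 0
  0 XOR 1 = 1
  1 XOR 0 = 1
  0 XOR 1 = 1
  0 XOR 0 = 0
  1 XOR 0 = 1
  0 XOR 1 = 1
  1 XOR 0 = 1
= 1001101110111


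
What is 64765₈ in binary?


Each octal digit → 3 binary bits:
  6 = 110
  4 = 100
  7 = 111
  6 = 110
  5 = 101
Concatenate: 110 100 111 110 101
= 110100111110101


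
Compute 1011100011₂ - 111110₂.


Align and subtract column by column (LSB to MSB, borrowing when needed):
  1011100011
- 0000111110
  ----------
  col 0: (1 - 0 borrow-in) - 0 → 1 - 0 = 1, borrow out 0
  col 1: (1 - 0 borrow-in) - 1 → 1 - 1 = 0, borrow out 0
  col 2: (0 - 0 borrow-in) - 1 → borrow from next column: (0+2) - 1 = 1, borrow out 1
  col 3: (0 - 1 borrow-in) - 1 → borrow from next column: (-1+2) - 1 = 0, borrow out 1
  col 4: (0 - 1 borrow-in) - 1 → borrow from next column: (-1+2) - 1 = 0, borrow out 1
  col 5: (1 - 1 borrow-in) - 1 → borrow from next column: (0+2) - 1 = 1, borrow out 1
  col 6: (1 - 1 borrow-in) - 0 → 0 - 0 = 0, borrow out 0
  col 7: (1 - 0 borrow-in) - 0 → 1 - 0 = 1, borrow out 0
  col 8: (0 - 0 borrow-in) - 0 → 0 - 0 = 0, borrow out 0
  col 9: (1 - 0 borrow-in) - 0 → 1 - 0 = 1, borrow out 0
Reading bits MSB→LSB: 1010100101
Strip leading zeros: 1010100101
= 1010100101


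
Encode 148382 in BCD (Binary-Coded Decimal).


Each digit → 4-bit binary:
  1 → 0001
  4 → 0100
  8 → 1000
  3 → 0011
  8 → 1000
  2 → 0010
= 0001 0100 1000 0011 1000 0010


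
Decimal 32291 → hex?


Divide by 16 repeatedly:
32291 ÷ 16 = 2018 remainder 3 (3)
2018 ÷ 16 = 126 remainder 2 (2)
126 ÷ 16 = 7 remainder 14 (E)
7 ÷ 16 = 0 remainder 7 (7)
Reading remainders bottom-up:
= 0x7E23


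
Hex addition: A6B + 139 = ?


Align and add column by column (LSB to MSB, each column mod 16 with carry):
  0A6B
+ 0139
  ----
  col 0: B(11) + 9(9) + 0 (carry in) = 20 → 4(4), carry out 1
  col 1: 6(6) + 3(3) + 1 (carry in) = 10 → A(10), carry out 0
  col 2: A(10) + 1(1) + 0 (carry in) = 11 → B(11), carry out 0
  col 3: 0(0) + 0(0) + 0 (carry in) = 0 → 0(0), carry out 0
Reading digits MSB→LSB: 0BA4
Strip leading zeros: BA4
= 0xBA4


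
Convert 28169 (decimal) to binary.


Divide by 2 repeatedly:
28169 ÷ 2 = 14084 remainder 1
14084 ÷ 2 = 7042 remainder 0
7042 ÷ 2 = 3521 remainder 0
3521 ÷ 2 = 1760 remainder 1
1760 ÷ 2 = 880 remainder 0
880 ÷ 2 = 440 remainder 0
440 ÷ 2 = 220 remainder 0
220 ÷ 2 = 110 remainder 0
110 ÷ 2 = 55 remainder 0
55 ÷ 2 = 27 remainder 1
27 ÷ 2 = 13 remainder 1
13 ÷ 2 = 6 remainder 1
6 ÷ 2 = 3 remainder 0
3 ÷ 2 = 1 remainder 1
1 ÷ 2 = 0 remainder 1
Reading remainders bottom-up:
= 110111000001001


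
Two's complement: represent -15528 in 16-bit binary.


Original: 0011110010101000
Step 1 - Invert all bits: 1100001101010111
Step 2 - Add 1: 1100001101010111 + 1
= 1100001101011000 (represents -15528)


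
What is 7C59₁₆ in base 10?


Positional values:
Position 0: 9 × 16^0 = 9 × 1 = 9
Position 1: 5 × 16^1 = 5 × 16 = 80
Position 2: C × 16^2 = 12 × 256 = 3072
Position 3: 7 × 16^3 = 7 × 4096 = 28672
Sum = 9 + 80 + 3072 + 28672
= 31833


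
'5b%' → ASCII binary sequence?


String: '5b%'  (3 characters)
Per-character ASCII lookup:
  '5': digits start at 48: '5' = 48 + 5 = 53 → 110101
  'b': lowercase starts at 97: 'b' = 97 + 1 = 98 → 1100010
  '%': special character: '%' = 37 → 100101
= 110101 1100010 100101


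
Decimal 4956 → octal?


Divide by 8 repeatedly:
4956 ÷ 8 = 619 remainder 4
619 ÷ 8 = 77 remainder 3
77 ÷ 8 = 9 remainder 5
9 ÷ 8 = 1 remainder 1
1 ÷ 8 = 0 remainder 1
Reading remainders bottom-up:
= 0o11534


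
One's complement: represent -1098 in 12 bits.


Original: 010001001010
Invert all bits:
  bit 0: 0 → 1
  bit 1: 1 → 0
  bit 2: 0 → 1
  bit 3: 0 → 1
  bit 4: 0 → 1
  bit 5: 1 → 0
  bit 6: 0 → 1
  bit 7: 0 → 1
  bit 8: 1 → 0
  bit 9: 0 → 1
  bit 10: 1 → 0
  bit 11: 0 → 1
= 101110110101


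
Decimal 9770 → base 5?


Divide by 5 repeatedly:
9770 ÷ 5 = 1954 remainder 0
1954 ÷ 5 = 390 remainder 4
390 ÷ 5 = 78 remainder 0
78 ÷ 5 = 15 remainder 3
15 ÷ 5 = 3 remainder 0
3 ÷ 5 = 0 remainder 3
Reading remainders bottom-up:
= 303040


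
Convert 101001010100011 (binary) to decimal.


Positional values:
Bit 0: 1 × 2^0 = 1
Bit 1: 1 × 2^1 = 2
Bit 5: 1 × 2^5 = 32
Bit 7: 1 × 2^7 = 128
Bit 9: 1 × 2^9 = 512
Bit 12: 1 × 2^12 = 4096
Bit 14: 1 × 2^14 = 16384
Sum = 1 + 2 + 32 + 128 + 512 + 4096 + 16384
= 21155


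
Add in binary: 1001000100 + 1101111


Align and add column by column (LSB to MSB, carry propagating):
  01001000100
+ 00001101111
  -----------
  col 0: 0 + 1 + 0 (carry in) = 1 → bit 1, carry out 0
  col 1: 0 + 1 + 0 (carry in) = 1 → bit 1, carry out 0
  col 2: 1 + 1 + 0 (carry in) = 2 → bit 0, carry out 1
  col 3: 0 + 1 + 1 (carry in) = 2 → bit 0, carry out 1
  col 4: 0 + 0 + 1 (carry in) = 1 → bit 1, carry out 0
  col 5: 0 + 1 + 0 (carry in) = 1 → bit 1, carry out 0
  col 6: 1 + 1 + 0 (carry in) = 2 → bit 0, carry out 1
  col 7: 0 + 0 + 1 (carry in) = 1 → bit 1, carry out 0
  col 8: 0 + 0 + 0 (carry in) = 0 → bit 0, carry out 0
  col 9: 1 + 0 + 0 (carry in) = 1 → bit 1, carry out 0
  col 10: 0 + 0 + 0 (carry in) = 0 → bit 0, carry out 0
Reading bits MSB→LSB: 01010110011
Strip leading zeros: 1010110011
= 1010110011


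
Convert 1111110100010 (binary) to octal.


Group into 3-bit groups: 001111110100010
  001 = 1
  111 = 7
  110 = 6
  100 = 4
  010 = 2
= 0o17642


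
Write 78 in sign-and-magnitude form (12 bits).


Sign bit: 0 (positive)
Magnitude: 78 = 00001001110
= 000001001110


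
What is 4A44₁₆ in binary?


Each hex digit → 4 binary bits:
  4 = 0100
  A = 1010
  4 = 0100
  4 = 0100
Concatenate: 0100 1010 0100 0100
= 0100101001000100


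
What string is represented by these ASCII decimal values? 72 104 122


Codes (decimal): 72 104 122
Per-code ASCII lookup:
  72  (range 65-90: uppercase, 72 - 65 = 7) → 'H'
  104  (range 97-122: lowercase, 104 - 97 = 7) → 'h'
  122  (range 97-122: lowercase, 122 - 97 = 25) → 'z'
= 'Hhz'


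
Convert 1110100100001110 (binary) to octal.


Group into 3-bit groups: 001110100100001110
  001 = 1
  110 = 6
  100 = 4
  100 = 4
  001 = 1
  110 = 6
= 0o164416


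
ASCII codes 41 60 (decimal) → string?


Codes (decimal): 41 60
Per-code ASCII lookup:
  41  (special character) → ')'
  60  (special character) → '<'
= ')<'


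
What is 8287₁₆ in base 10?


Positional values:
Position 0: 7 × 16^0 = 7 × 1 = 7
Position 1: 8 × 16^1 = 8 × 16 = 128
Position 2: 2 × 16^2 = 2 × 256 = 512
Position 3: 8 × 16^3 = 8 × 4096 = 32768
Sum = 7 + 128 + 512 + 32768
= 33415


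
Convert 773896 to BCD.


Each digit → 4-bit binary:
  7 → 0111
  7 → 0111
  3 → 0011
  8 → 1000
  9 → 1001
  6 → 0110
= 0111 0111 0011 1000 1001 0110


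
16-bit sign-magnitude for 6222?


Sign bit: 0 (positive)
Magnitude: 6222 = 001100001001110
= 0001100001001110


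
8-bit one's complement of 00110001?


Original: 00110001
Invert all bits:
  bit 0: 0 → 1
  bit 1: 0 → 1
  bit 2: 1 → 0
  bit 3: 1 → 0
  bit 4: 0 → 1
  bit 5: 0 → 1
  bit 6: 0 → 1
  bit 7: 1 → 0
= 11001110


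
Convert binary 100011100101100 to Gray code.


Binary: 100011100101100
Gray code: G = B XOR (B >> 1)
B >> 1 = 010001110010110
100011100101100 XOR 010001110010110:
  1 XOR 0 = 1
  0 XOR 1 = 1
  0 XOR 0 = 0
  0 XOR 0 = 0
  1 XOR 0 = 1
  1 XOR 1 = 0
  1 XOR 1 = 0
  0 XOR 1 = 1
  0 XOR 0 = 0
  1 XOR 0 = 1
  0 XOR 1 = 1
  1 XOR 0 = 1
  1 XOR 1 = 0
  0 XOR 1 = 1
  0 XOR 0 = 0
= 110010010111010


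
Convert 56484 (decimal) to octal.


Divide by 8 repeatedly:
56484 ÷ 8 = 7060 remainder 4
7060 ÷ 8 = 882 remainder 4
882 ÷ 8 = 110 remainder 2
110 ÷ 8 = 13 remainder 6
13 ÷ 8 = 1 remainder 5
1 ÷ 8 = 0 remainder 1
Reading remainders bottom-up:
= 0o156244


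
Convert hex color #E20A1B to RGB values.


Hex: #E20A1B
R = E2₁₆ = 226
G = 0A₁₆ = 10
B = 1B₁₆ = 27
= RGB(226, 10, 27)


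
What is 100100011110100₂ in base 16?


Group into 4-bit nibbles: 0100100011110100
  0100 = 4
  1000 = 8
  1111 = F
  0100 = 4
= 0x48F4


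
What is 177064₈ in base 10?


Positional values:
Position 0: 4 × 8^0 = 4
Position 1: 6 × 8^1 = 48
Position 2: 0 × 8^2 = 0
Position 3: 7 × 8^3 = 3584
Position 4: 7 × 8^4 = 28672
Position 5: 1 × 8^5 = 32768
Sum = 4 + 48 + 0 + 3584 + 28672 + 32768
= 65076


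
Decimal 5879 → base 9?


Divide by 9 repeatedly:
5879 ÷ 9 = 653 remainder 2
653 ÷ 9 = 72 remainder 5
72 ÷ 9 = 8 remainder 0
8 ÷ 9 = 0 remainder 8
Reading remainders bottom-up:
= 8052


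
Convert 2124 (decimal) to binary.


Divide by 2 repeatedly:
2124 ÷ 2 = 1062 remainder 0
1062 ÷ 2 = 531 remainder 0
531 ÷ 2 = 265 remainder 1
265 ÷ 2 = 132 remainder 1
132 ÷ 2 = 66 remainder 0
66 ÷ 2 = 33 remainder 0
33 ÷ 2 = 16 remainder 1
16 ÷ 2 = 8 remainder 0
8 ÷ 2 = 4 remainder 0
4 ÷ 2 = 2 remainder 0
2 ÷ 2 = 1 remainder 0
1 ÷ 2 = 0 remainder 1
Reading remainders bottom-up:
= 100001001100


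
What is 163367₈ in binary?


Each octal digit → 3 binary bits:
  1 = 001
  6 = 110
  3 = 011
  3 = 011
  6 = 110
  7 = 111
Concatenate: 001 110 011 011 110 111
= 001110011011110111


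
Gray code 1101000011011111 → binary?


Gray code: 1101000011011111
MSB stays the same: 1
Each subsequent bit = prev_binary XOR current_gray:
  B[1] = 1 XOR 1 = 0
  B[2] = 0 XOR 0 = 0
  B[3] = 0 XOR 1 = 1
  B[4] = 1 XOR 0 = 1
  B[5] = 1 XOR 0 = 1
  B[6] = 1 XOR 0 = 1
  B[7] = 1 XOR 0 = 1
  B[8] = 1 XOR 1 = 0
  B[9] = 0 XOR 1 = 1
  B[10] = 1 XOR 0 = 1
  B[11] = 1 XOR 1 = 0
  B[12] = 0 XOR 1 = 1
  B[13] = 1 XOR 1 = 0
  B[14] = 0 XOR 1 = 1
  B[15] = 1 XOR 1 = 0
= 1001111101101010 (40810 decimal)


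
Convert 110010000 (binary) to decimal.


Positional values:
Bit 4: 1 × 2^4 = 16
Bit 7: 1 × 2^7 = 128
Bit 8: 1 × 2^8 = 256
Sum = 16 + 128 + 256
= 400


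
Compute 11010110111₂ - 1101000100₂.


Align and subtract column by column (LSB to MSB, borrowing when needed):
  11010110111
- 01101000100
  -----------
  col 0: (1 - 0 borrow-in) - 0 → 1 - 0 = 1, borrow out 0
  col 1: (1 - 0 borrow-in) - 0 → 1 - 0 = 1, borrow out 0
  col 2: (1 - 0 borrow-in) - 1 → 1 - 1 = 0, borrow out 0
  col 3: (0 - 0 borrow-in) - 0 → 0 - 0 = 0, borrow out 0
  col 4: (1 - 0 borrow-in) - 0 → 1 - 0 = 1, borrow out 0
  col 5: (1 - 0 borrow-in) - 0 → 1 - 0 = 1, borrow out 0
  col 6: (0 - 0 borrow-in) - 1 → borrow from next column: (0+2) - 1 = 1, borrow out 1
  col 7: (1 - 1 borrow-in) - 0 → 0 - 0 = 0, borrow out 0
  col 8: (0 - 0 borrow-in) - 1 → borrow from next column: (0+2) - 1 = 1, borrow out 1
  col 9: (1 - 1 borrow-in) - 1 → borrow from next column: (0+2) - 1 = 1, borrow out 1
  col 10: (1 - 1 borrow-in) - 0 → 0 - 0 = 0, borrow out 0
Reading bits MSB→LSB: 01101110011
Strip leading zeros: 1101110011
= 1101110011


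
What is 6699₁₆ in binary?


Each hex digit → 4 binary bits:
  6 = 0110
  6 = 0110
  9 = 1001
  9 = 1001
Concatenate: 0110 0110 1001 1001
= 0110011010011001


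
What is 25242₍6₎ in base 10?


Positional values (base 6):
  2 × 6^0 = 2 × 1 = 2
  4 × 6^1 = 4 × 6 = 24
  2 × 6^2 = 2 × 36 = 72
  5 × 6^3 = 5 × 216 = 1080
  2 × 6^4 = 2 × 1296 = 2592
Sum = 2 + 24 + 72 + 1080 + 2592
= 3770


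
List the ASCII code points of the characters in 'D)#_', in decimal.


String: 'D)#_'  (4 characters)
Per-character ASCII lookup:
  'D': uppercase starts at 65: 'D' = 65 + 3 = 68
  ')': special character: ')' = 41
  '#': special character: '#' = 35
  '_': special character: '_' = 95
= 68 41 35 95


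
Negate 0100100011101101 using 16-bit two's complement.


Original: 0100100011101101
Step 1 - Invert all bits: 1011011100010010
Step 2 - Add 1: 1011011100010010 + 1
= 1011011100010011 (represents -18669)


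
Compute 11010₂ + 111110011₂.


Align and add column by column (LSB to MSB, carry propagating):
  0000011010
+ 0111110011
  ----------
  col 0: 0 + 1 + 0 (carry in) = 1 → bit 1, carry out 0
  col 1: 1 + 1 + 0 (carry in) = 2 → bit 0, carry out 1
  col 2: 0 + 0 + 1 (carry in) = 1 → bit 1, carry out 0
  col 3: 1 + 0 + 0 (carry in) = 1 → bit 1, carry out 0
  col 4: 1 + 1 + 0 (carry in) = 2 → bit 0, carry out 1
  col 5: 0 + 1 + 1 (carry in) = 2 → bit 0, carry out 1
  col 6: 0 + 1 + 1 (carry in) = 2 → bit 0, carry out 1
  col 7: 0 + 1 + 1 (carry in) = 2 → bit 0, carry out 1
  col 8: 0 + 1 + 1 (carry in) = 2 → bit 0, carry out 1
  col 9: 0 + 0 + 1 (carry in) = 1 → bit 1, carry out 0
Reading bits MSB→LSB: 1000001101
Strip leading zeros: 1000001101
= 1000001101


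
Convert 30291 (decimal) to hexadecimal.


Divide by 16 repeatedly:
30291 ÷ 16 = 1893 remainder 3 (3)
1893 ÷ 16 = 118 remainder 5 (5)
118 ÷ 16 = 7 remainder 6 (6)
7 ÷ 16 = 0 remainder 7 (7)
Reading remainders bottom-up:
= 0x7653


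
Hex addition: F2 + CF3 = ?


Align and add column by column (LSB to MSB, each column mod 16 with carry):
  00F2
+ 0CF3
  ----
  col 0: 2(2) + 3(3) + 0 (carry in) = 5 → 5(5), carry out 0
  col 1: F(15) + F(15) + 0 (carry in) = 30 → E(14), carry out 1
  col 2: 0(0) + C(12) + 1 (carry in) = 13 → D(13), carry out 0
  col 3: 0(0) + 0(0) + 0 (carry in) = 0 → 0(0), carry out 0
Reading digits MSB→LSB: 0DE5
Strip leading zeros: DE5
= 0xDE5


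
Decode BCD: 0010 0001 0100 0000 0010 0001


Each 4-bit group → digit:
  0010 → 2
  0001 → 1
  0100 → 4
  0000 → 0
  0010 → 2
  0001 → 1
= 214021


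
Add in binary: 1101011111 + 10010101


Align and add column by column (LSB to MSB, carry propagating):
  01101011111
+ 00010010101
  -----------
  col 0: 1 + 1 + 0 (carry in) = 2 → bit 0, carry out 1
  col 1: 1 + 0 + 1 (carry in) = 2 → bit 0, carry out 1
  col 2: 1 + 1 + 1 (carry in) = 3 → bit 1, carry out 1
  col 3: 1 + 0 + 1 (carry in) = 2 → bit 0, carry out 1
  col 4: 1 + 1 + 1 (carry in) = 3 → bit 1, carry out 1
  col 5: 0 + 0 + 1 (carry in) = 1 → bit 1, carry out 0
  col 6: 1 + 0 + 0 (carry in) = 1 → bit 1, carry out 0
  col 7: 0 + 1 + 0 (carry in) = 1 → bit 1, carry out 0
  col 8: 1 + 0 + 0 (carry in) = 1 → bit 1, carry out 0
  col 9: 1 + 0 + 0 (carry in) = 1 → bit 1, carry out 0
  col 10: 0 + 0 + 0 (carry in) = 0 → bit 0, carry out 0
Reading bits MSB→LSB: 01111110100
Strip leading zeros: 1111110100
= 1111110100


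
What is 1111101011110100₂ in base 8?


Group into 3-bit groups: 001111101011110100
  001 = 1
  111 = 7
  101 = 5
  011 = 3
  110 = 6
  100 = 4
= 0o175364


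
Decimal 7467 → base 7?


Divide by 7 repeatedly:
7467 ÷ 7 = 1066 remainder 5
1066 ÷ 7 = 152 remainder 2
152 ÷ 7 = 21 remainder 5
21 ÷ 7 = 3 remainder 0
3 ÷ 7 = 0 remainder 3
Reading remainders bottom-up:
= 30525
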